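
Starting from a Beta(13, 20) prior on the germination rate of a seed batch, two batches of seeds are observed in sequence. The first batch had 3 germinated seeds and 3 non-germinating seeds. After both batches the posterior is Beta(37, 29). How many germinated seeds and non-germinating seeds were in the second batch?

21 germinated seeds and 6 non-germinating seeds

Because Beta–binomial updating is additive in the counts, the combined data contributed (α_post−α_prior, β_post−β_prior) successes and failures.
Total across both batches: 37−13=24 germinated seeds, 29−20=9 non-germinating seeds.
Subtract the first batch: 24−3=21 germinated seeds and 9−3=6 non-germinating seeds.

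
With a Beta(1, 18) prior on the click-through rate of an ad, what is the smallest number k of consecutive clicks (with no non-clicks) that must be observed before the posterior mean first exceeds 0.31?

k = 8

After k clicks and 0 non-clicks the posterior is Beta(1+k, 18), with mean (1+k)/(1+18+k).
Set (1+k)/(19+k) > 0.31 and solve: k > (0.31·19 − 1)/(1 − 0.31) = 7.087.
The smallest integer exceeding 7.087 is 8, and checking k=8: (9)/(27) = 0.3333 > 0.31.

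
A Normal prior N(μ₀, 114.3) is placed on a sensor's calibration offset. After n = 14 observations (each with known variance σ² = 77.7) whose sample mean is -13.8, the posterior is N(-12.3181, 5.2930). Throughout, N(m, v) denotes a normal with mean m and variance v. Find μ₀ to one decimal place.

μ₀ = 18.2

The posterior mean is a precision-weighted average: μ_n = (τ₀μ₀ + τ_data·x̄)/(τ₀+τ_data), with τ₀=1/σ₀² and τ_data=n/σ².
Here τ₀ = 1/114.3 = 0.008749 and τ_data = 14/77.7 = 0.180180, so τ_n = 0.188929.
Rearranging for μ₀: μ₀ = (μ_n·τ_n − τ_data·x̄)/τ₀ = (-12.3181·0.188929 − 0.180180·-13.8) / 0.008749 = 0.159238/0.008749 ≈ 18.2.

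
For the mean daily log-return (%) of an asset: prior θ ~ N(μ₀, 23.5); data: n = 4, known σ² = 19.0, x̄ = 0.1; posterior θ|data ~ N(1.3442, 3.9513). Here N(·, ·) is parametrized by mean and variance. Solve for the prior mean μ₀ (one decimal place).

μ₀ = 7.5

With known observation variance, the Normal–Normal posterior has precision τ_n = τ₀ + n/σ² and mean μ_n = (τ₀μ₀ + (n/σ²)x̄)/τ_n.
Here τ₀ = 1/23.5 = 0.042553 and τ_data = 4/19.0 = 0.210526, so τ_n = 0.253079.
Rearranging for μ₀: μ₀ = (μ_n·τ_n − τ_data·x̄)/τ₀ = (1.3442·0.253079 − 0.210526·0.1) / 0.042553 = 0.319136/0.042553 ≈ 7.5.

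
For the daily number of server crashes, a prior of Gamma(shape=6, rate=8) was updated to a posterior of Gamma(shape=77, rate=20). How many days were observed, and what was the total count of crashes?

Gamma–Poisson conjugacy: posterior shape = α + Σxᵢ, posterior rate = β + n.
Matching: Σxᵢ = 77 − 6 = 71 and n = 20 − 8 = 12.

n = 12 days with total 71 crashes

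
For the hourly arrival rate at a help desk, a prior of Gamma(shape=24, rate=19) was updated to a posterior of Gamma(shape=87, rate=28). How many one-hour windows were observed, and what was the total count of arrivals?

n = 9 one-hour windows with total 63 arrivals

Gamma–Poisson conjugacy: posterior shape = α + Σxᵢ, posterior rate = β + n.
Matching: Σxᵢ = 87 − 24 = 63 and n = 28 − 19 = 9.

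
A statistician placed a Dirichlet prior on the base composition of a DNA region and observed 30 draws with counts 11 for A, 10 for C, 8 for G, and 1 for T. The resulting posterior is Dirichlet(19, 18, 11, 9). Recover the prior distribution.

For a Dirichlet(α) prior with multinomial counts c, the posterior is Dirichlet(α + c) componentwise.
Subtract each count from the matching posterior parameter: 19−11=8, 18−10=8, 11−8=3, 9−1=8.

Dirichlet(8, 8, 3, 8)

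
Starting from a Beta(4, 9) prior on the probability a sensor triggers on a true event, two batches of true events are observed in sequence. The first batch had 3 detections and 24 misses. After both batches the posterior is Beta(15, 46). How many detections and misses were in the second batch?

8 detections and 13 misses

Because Beta–binomial updating is additive in the counts, the combined data contributed (α_post−α_prior, β_post−β_prior) successes and failures.
Total across both batches: 15−4=11 detections, 46−9=37 misses.
Subtract the first batch: 11−3=8 detections and 37−24=13 misses.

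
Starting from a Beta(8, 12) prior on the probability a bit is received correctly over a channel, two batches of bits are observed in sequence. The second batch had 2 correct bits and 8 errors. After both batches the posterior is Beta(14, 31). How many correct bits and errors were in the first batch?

4 correct bits and 11 errors

Because Beta–binomial updating is additive in the counts, the combined data contributed (α_post−α_prior, β_post−β_prior) successes and failures.
Total across both batches: 14−8=6 correct bits, 31−12=19 errors.
Subtract the second batch: 6−2=4 correct bits and 19−8=11 errors.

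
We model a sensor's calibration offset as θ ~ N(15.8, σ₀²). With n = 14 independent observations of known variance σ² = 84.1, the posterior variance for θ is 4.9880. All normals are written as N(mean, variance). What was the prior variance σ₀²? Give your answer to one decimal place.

σ₀² = 29.4

For the Normal–Normal model with known σ², precisions add: τ_n = τ₀ + n/σ².
So 1/σ₀² = 1/4.9880 − 14/84.1 = 0.200481 − 0.166468 = 0.034013.
Hence σ₀² = 1/0.034013 ≈ 29.4.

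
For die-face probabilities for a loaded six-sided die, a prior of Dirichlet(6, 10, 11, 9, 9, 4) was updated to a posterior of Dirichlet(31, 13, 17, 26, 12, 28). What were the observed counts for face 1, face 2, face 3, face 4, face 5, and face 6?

For a Dirichlet(α) prior with multinomial counts c, the posterior is Dirichlet(α + c) componentwise.
Counts are posterior − prior componentwise: 31−6=25, 13−10=3, 17−11=6, 26−9=17, 12−9=3, 28−4=24.

counts (25, 3, 6, 17, 3, 24)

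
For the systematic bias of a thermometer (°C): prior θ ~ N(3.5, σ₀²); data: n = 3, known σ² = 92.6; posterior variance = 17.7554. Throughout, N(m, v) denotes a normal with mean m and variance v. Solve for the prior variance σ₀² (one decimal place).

Posterior precision equals prior precision plus data precision: 1/σ_n² = 1/σ₀² + n/σ².
So 1/σ₀² = 1/17.7554 − 3/92.6 = 0.056321 − 0.032397 = 0.023924.
Hence σ₀² = 1/0.023924 ≈ 41.8.

σ₀² = 41.8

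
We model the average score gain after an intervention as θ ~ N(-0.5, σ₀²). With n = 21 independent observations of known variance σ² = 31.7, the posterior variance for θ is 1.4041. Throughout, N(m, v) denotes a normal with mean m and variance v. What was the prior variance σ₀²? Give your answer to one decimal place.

Posterior precision equals prior precision plus data precision: 1/σ_n² = 1/σ₀² + n/σ².
So 1/σ₀² = 1/1.4041 − 21/31.7 = 0.712200 − 0.662461 = 0.049739.
Hence σ₀² = 1/0.049739 ≈ 20.1.

σ₀² = 20.1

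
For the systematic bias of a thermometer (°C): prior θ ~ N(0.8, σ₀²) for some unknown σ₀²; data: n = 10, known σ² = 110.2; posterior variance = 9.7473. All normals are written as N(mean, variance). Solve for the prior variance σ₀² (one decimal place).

σ₀² = 84.4

Posterior precision equals prior precision plus data precision: 1/σ_n² = 1/σ₀² + n/σ².
So 1/σ₀² = 1/9.7473 − 10/110.2 = 0.102593 − 0.090744 = 0.011849.
Hence σ₀² = 1/0.011849 ≈ 84.4.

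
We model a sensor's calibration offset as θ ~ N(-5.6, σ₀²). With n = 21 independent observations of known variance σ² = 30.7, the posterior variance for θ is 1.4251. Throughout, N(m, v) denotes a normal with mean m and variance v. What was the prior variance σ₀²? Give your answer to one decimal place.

σ₀² = 56.6

For the Normal–Normal model with known σ², precisions add: τ_n = τ₀ + n/σ².
So 1/σ₀² = 1/1.4251 − 21/30.7 = 0.701705 − 0.684039 = 0.017666.
Hence σ₀² = 1/0.017666 ≈ 56.6.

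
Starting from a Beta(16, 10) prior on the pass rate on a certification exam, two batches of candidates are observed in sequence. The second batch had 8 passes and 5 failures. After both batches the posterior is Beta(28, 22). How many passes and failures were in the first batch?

Sequential conjugate updates are equivalent to a single update on the pooled data, so total successes = posterior α − prior α and total failures = posterior β − prior β.
Total across both batches: 28−16=12 passes, 22−10=12 failures.
Subtract the second batch: 12−8=4 passes and 12−5=7 failures.

4 passes and 7 failures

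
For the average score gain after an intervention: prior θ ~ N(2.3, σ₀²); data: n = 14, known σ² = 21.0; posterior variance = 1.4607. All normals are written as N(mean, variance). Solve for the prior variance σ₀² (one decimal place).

σ₀² = 55.8

For the Normal–Normal model with known σ², precisions add: τ_n = τ₀ + n/σ².
So 1/σ₀² = 1/1.4607 − 14/21.0 = 0.684603 − 0.666667 = 0.017936.
Hence σ₀² = 1/0.017936 ≈ 55.8.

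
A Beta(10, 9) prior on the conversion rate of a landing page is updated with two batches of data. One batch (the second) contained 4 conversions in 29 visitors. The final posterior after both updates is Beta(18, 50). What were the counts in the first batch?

Because Beta–binomial updating is additive in the counts, the combined data contributed (α_post−α_prior, β_post−β_prior) successes and failures.
Total across both batches: 18−10=8 conversions, 50−9=41 bounces.
Subtract the second batch: 8−4=4 conversions and 41−25=16 bounces.

4 conversions and 16 bounces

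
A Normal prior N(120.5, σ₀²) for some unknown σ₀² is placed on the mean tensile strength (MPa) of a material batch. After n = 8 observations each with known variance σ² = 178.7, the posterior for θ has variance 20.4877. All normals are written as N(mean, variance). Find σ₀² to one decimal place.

Posterior precision equals prior precision plus data precision: 1/σ_n² = 1/σ₀² + n/σ².
So 1/σ₀² = 1/20.4877 − 8/178.7 = 0.048810 − 0.044768 = 0.004042.
Hence σ₀² = 1/0.004042 ≈ 247.4.

σ₀² = 247.4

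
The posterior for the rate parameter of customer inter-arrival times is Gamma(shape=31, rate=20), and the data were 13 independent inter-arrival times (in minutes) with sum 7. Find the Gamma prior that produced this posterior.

Gamma(shape=18, rate=13)

Gamma–exponential conjugacy: posterior shape = α + n, posterior rate = β + Σtᵢ.
So α = 31 − 13 = 18 and β = 20 − 7 = 13.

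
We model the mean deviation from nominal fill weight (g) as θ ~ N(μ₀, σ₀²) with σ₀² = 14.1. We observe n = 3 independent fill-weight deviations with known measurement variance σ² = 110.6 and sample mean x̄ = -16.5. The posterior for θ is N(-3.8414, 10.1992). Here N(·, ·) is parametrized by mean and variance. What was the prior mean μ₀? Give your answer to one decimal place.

With known observation variance, the Normal–Normal posterior has precision τ_n = τ₀ + n/σ² and mean μ_n = (τ₀μ₀ + (n/σ²)x̄)/τ_n.
Here τ₀ = 1/14.1 = 0.070922 and τ_data = 3/110.6 = 0.027125, so τ_n = 0.098047.
Rearranging for μ₀: μ₀ = (μ_n·τ_n − τ_data·x̄)/τ₀ = (-3.8414·0.098047 − 0.027125·-16.5) / 0.070922 = 0.070925/0.070922 ≈ 1.0.

μ₀ = 1.0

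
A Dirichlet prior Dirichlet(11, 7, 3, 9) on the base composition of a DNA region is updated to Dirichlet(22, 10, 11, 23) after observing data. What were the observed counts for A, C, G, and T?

For a Dirichlet(α) prior with multinomial counts c, the posterior is Dirichlet(α + c) componentwise.
Counts are posterior − prior componentwise: 22−11=11, 10−7=3, 11−3=8, 23−9=14.

counts (11, 3, 8, 14)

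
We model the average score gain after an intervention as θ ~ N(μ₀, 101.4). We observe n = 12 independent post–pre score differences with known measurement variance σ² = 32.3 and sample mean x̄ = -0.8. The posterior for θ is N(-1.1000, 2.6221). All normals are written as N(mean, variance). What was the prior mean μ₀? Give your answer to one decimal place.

μ₀ = -12.4

The posterior mean is a precision-weighted average: μ_n = (τ₀μ₀ + τ_data·x̄)/(τ₀+τ_data), with τ₀=1/σ₀² and τ_data=n/σ².
Here τ₀ = 1/101.4 = 0.009862 and τ_data = 12/32.3 = 0.371517, so τ_n = 0.381379.
Rearranging for μ₀: μ₀ = (μ_n·τ_n − τ_data·x̄)/τ₀ = (-1.1000·0.381379 − 0.371517·-0.8) / 0.009862 = -0.122303/0.009862 ≈ -12.4.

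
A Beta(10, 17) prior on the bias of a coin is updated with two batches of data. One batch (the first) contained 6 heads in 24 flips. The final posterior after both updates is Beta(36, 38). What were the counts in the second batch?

Sequential conjugate updates are equivalent to a single update on the pooled data, so total successes = posterior α − prior α and total failures = posterior β − prior β.
Total across both batches: 36−10=26 heads, 38−17=21 tails.
Subtract the first batch: 26−6=20 heads and 21−18=3 tails.

20 heads and 3 tails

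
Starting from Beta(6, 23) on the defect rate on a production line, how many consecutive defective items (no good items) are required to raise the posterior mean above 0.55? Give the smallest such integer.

k = 23

After k defective items and 0 good items the posterior is Beta(6+k, 23), with mean (6+k)/(6+23+k).
Set (6+k)/(29+k) > 0.55 and solve: k > (0.55·29 − 6)/(1 − 0.55) = 22.111.
The smallest integer exceeding 22.111 is 23.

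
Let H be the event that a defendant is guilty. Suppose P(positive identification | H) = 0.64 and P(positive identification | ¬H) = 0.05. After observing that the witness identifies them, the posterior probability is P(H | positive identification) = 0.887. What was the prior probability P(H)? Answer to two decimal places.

Bayes' rule in odds form gives O(H|E) = O(H)·[P(E|H)/P(E|¬H)], hence O(H) = O(H|E)/LR.
Posterior odds = 0.887/(1−0.887) = 7.8496. LR = 0.64/0.05 = 12.8000.
Prior odds = 7.8496/12.8000 = 0.6132, so P(H) = 0.6132/(1+0.6132) ≈ 0.38.

P(H) = 0.38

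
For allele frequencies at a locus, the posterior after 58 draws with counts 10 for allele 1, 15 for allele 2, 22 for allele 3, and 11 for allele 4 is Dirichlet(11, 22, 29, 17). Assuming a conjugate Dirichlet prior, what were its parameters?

Dirichlet(1, 7, 7, 6)

For a Dirichlet(α) prior with multinomial counts c, the posterior is Dirichlet(α + c) componentwise.
Subtract each count from the matching posterior parameter: 11−10=1, 22−15=7, 29−22=7, 17−11=6.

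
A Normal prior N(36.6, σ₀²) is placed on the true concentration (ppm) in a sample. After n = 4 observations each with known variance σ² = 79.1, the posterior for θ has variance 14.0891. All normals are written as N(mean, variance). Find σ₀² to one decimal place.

For the Normal–Normal model with known σ², precisions add: τ_n = τ₀ + n/σ².
So 1/σ₀² = 1/14.0891 − 4/79.1 = 0.070977 − 0.050569 = 0.020408.
Hence σ₀² = 1/0.020408 ≈ 49.0.

σ₀² = 49.0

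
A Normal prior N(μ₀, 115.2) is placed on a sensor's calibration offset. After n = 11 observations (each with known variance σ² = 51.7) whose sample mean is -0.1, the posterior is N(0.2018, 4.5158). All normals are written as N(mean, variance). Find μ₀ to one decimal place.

μ₀ = 7.6

The posterior mean is a precision-weighted average: μ_n = (τ₀μ₀ + τ_data·x̄)/(τ₀+τ_data), with τ₀=1/σ₀² and τ_data=n/σ².
Here τ₀ = 1/115.2 = 0.008681 and τ_data = 11/51.7 = 0.212766, so τ_n = 0.221447.
Rearranging for μ₀: μ₀ = (μ_n·τ_n − τ_data·x̄)/τ₀ = (0.2018·0.221447 − 0.212766·-0.1) / 0.008681 = 0.065965/0.008681 ≈ 7.6.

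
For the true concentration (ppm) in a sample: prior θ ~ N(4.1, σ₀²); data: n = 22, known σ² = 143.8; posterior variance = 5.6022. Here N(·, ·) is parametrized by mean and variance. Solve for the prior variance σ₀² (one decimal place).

Posterior precision equals prior precision plus data precision: 1/σ_n² = 1/σ₀² + n/σ².
So 1/σ₀² = 1/5.6022 − 22/143.8 = 0.178501 − 0.152990 = 0.025511.
Hence σ₀² = 1/0.025511 ≈ 39.2.

σ₀² = 39.2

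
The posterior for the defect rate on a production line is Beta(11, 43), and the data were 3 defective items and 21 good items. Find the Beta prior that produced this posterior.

Under Beta–binomial conjugacy the posterior parameters are (a+s, b+f).
So a = 11 − 3 = 8 and b = 43 − 21 = 22.

Beta(8, 22)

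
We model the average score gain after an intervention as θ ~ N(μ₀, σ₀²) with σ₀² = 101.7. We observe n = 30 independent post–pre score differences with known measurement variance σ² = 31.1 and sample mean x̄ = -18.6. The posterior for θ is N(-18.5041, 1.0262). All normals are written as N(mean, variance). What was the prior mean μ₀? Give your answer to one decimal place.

With known observation variance, the Normal–Normal posterior has precision τ_n = τ₀ + n/σ² and mean μ_n = (τ₀μ₀ + (n/σ²)x̄)/τ_n.
Here τ₀ = 1/101.7 = 0.009833 and τ_data = 30/31.1 = 0.964630, so τ_n = 0.974463.
Rearranging for μ₀: μ₀ = (μ_n·τ_n − τ_data·x̄)/τ₀ = (-18.5041·0.974463 − 0.964630·-18.6) / 0.009833 = -0.089443/0.009833 ≈ -9.1.

μ₀ = -9.1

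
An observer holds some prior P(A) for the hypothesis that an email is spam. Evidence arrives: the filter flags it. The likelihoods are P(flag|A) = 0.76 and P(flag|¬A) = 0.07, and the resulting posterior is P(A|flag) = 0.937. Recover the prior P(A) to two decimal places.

Bayes' rule in odds form gives O(A|E) = O(A)·[P(E|A)/P(E|¬A)], hence O(A) = O(A|E)/LR.
Posterior odds = 0.937/(1−0.937) = 14.8730. LR = 0.76/0.07 = 10.8571.
Prior odds = 14.8730/10.8571 = 1.3699, so P(A) = 1.3699/(1+1.3699) ≈ 0.58.

P(A) = 0.58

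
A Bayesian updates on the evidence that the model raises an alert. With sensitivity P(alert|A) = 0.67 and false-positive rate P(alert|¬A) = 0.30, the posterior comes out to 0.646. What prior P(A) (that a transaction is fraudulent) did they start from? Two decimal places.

In odds form, posterior odds = prior odds × likelihood ratio, so prior odds = posterior odds ÷ LR.
Posterior odds = 0.646/(1−0.646) = 1.8249. LR = 0.67/0.30 = 2.2333.
Prior odds = 1.8249/2.2333 = 0.8171, so P(A) = 0.8171/(1+0.8171) ≈ 0.45.

P(A) = 0.45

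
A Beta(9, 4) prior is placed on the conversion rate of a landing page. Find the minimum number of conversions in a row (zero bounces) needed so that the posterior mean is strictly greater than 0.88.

After k conversions and 0 bounces the posterior is Beta(9+k, 4), with mean (9+k)/(9+4+k).
Set (9+k)/(13+k) > 0.88 and solve: k > (0.88·13 − 9)/(1 − 0.88) = 20.333.
The smallest integer exceeding 20.333 is 21, and checking k=21: (30)/(34) = 0.8824 > 0.88.

k = 21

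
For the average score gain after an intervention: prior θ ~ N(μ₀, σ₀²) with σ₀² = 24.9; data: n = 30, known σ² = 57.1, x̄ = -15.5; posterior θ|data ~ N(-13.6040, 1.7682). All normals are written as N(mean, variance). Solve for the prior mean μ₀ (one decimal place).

μ₀ = 11.2

With known observation variance, the Normal–Normal posterior has precision τ_n = τ₀ + n/σ² and mean μ_n = (τ₀μ₀ + (n/σ²)x̄)/τ_n.
Here τ₀ = 1/24.9 = 0.040161 and τ_data = 30/57.1 = 0.525394, so τ_n = 0.565555.
Rearranging for μ₀: μ₀ = (μ_n·τ_n − τ_data·x̄)/τ₀ = (-13.6040·0.565555 − 0.525394·-15.5) / 0.040161 = 0.449797/0.040161 ≈ 11.2.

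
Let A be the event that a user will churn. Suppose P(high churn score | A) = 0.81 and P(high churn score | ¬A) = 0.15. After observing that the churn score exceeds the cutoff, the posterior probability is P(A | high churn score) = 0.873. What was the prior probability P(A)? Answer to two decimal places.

Bayes' rule in odds form gives O(A|E) = O(A)·[P(E|A)/P(E|¬A)], hence O(A) = O(A|E)/LR.
Posterior odds = 0.873/(1−0.873) = 6.8740. LR = 0.81/0.15 = 5.4000.
Prior odds = 6.8740/5.4000 = 1.2730, so P(A) = 1.2730/(1+1.2730) ≈ 0.56.

P(A) = 0.56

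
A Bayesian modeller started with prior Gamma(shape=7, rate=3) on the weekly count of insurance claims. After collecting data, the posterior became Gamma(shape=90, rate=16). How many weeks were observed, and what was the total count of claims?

Gamma–Poisson conjugacy: posterior shape = α + Σxᵢ, posterior rate = β + n.
Matching: Σxᵢ = 90 − 7 = 83 and n = 16 − 3 = 13.

n = 13 weeks with total 83 claims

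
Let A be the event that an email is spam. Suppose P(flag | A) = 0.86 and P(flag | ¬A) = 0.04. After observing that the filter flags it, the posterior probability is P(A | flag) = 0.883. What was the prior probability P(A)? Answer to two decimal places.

In odds form, posterior odds = prior odds × likelihood ratio, so prior odds = posterior odds ÷ LR.
Posterior odds = 0.883/(1−0.883) = 7.5470. LR = 0.86/0.04 = 21.5000.
Prior odds = 7.5470/21.5000 = 0.3510, so P(A) = 0.3510/(1+0.3510) ≈ 0.26.

P(A) = 0.26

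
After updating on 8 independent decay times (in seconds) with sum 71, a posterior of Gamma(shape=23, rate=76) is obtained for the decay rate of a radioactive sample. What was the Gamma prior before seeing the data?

Gamma(shape=15, rate=5)

Gamma–exponential conjugacy: posterior shape = α + n, posterior rate = β + Σtᵢ.
So α = 23 − 8 = 15 and β = 76 − 71 = 5.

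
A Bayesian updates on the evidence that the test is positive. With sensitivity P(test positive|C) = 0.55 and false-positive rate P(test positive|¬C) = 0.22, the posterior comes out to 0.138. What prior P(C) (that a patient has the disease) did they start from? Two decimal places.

Bayes' rule in odds form gives O(C|E) = O(C)·[P(E|C)/P(E|¬C)], hence O(C) = O(C|E)/LR.
Posterior odds = 0.138/(1−0.138) = 0.1601. LR = 0.55/0.22 = 2.5000.
Prior odds = 0.1601/2.5000 = 0.0640, so P(C) = 0.0640/(1+0.0640) ≈ 0.06.

P(C) = 0.06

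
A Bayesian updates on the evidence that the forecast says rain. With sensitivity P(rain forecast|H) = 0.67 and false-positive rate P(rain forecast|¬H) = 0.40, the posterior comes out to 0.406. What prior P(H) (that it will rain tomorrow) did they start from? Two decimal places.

Bayes' rule in odds form gives O(H|E) = O(H)·[P(E|H)/P(E|¬H)], hence O(H) = O(H|E)/LR.
Posterior odds = 0.406/(1−0.406) = 0.6835. LR = 0.67/0.40 = 1.6750.
Prior odds = 0.6835/1.6750 = 0.4081, so P(H) = 0.4081/(1+0.4081) ≈ 0.29.

P(H) = 0.29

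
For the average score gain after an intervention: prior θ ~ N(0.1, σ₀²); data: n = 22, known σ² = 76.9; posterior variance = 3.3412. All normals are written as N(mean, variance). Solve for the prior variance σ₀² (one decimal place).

Posterior precision equals prior precision plus data precision: 1/σ_n² = 1/σ₀² + n/σ².
So 1/σ₀² = 1/3.3412 − 22/76.9 = 0.299294 − 0.286086 = 0.013208.
Hence σ₀² = 1/0.013208 ≈ 75.7.

σ₀² = 75.7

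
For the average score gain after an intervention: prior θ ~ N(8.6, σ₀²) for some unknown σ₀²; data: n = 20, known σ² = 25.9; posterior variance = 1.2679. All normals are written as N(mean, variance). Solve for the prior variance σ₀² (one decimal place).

For the Normal–Normal model with known σ², precisions add: τ_n = τ₀ + n/σ².
So 1/σ₀² = 1/1.2679 − 20/25.9 = 0.788706 − 0.772201 = 0.016505.
Hence σ₀² = 1/0.016505 ≈ 60.6.

σ₀² = 60.6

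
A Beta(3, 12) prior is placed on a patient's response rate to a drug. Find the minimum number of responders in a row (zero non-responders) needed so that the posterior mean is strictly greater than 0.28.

k = 2

After k responders and 0 non-responders the posterior is Beta(3+k, 12), with mean (3+k)/(3+12+k).
Set (3+k)/(15+k) > 0.28 and solve: k > (0.28·15 − 3)/(1 − 0.28) = 1.667.
The smallest integer exceeding 1.667 is 2, and checking k=2: (5)/(17) = 0.2941 > 0.28.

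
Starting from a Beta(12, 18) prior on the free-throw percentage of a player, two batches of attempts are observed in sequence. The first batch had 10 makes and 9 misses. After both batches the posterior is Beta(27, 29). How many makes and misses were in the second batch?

5 makes and 2 misses

Sequential conjugate updates are equivalent to a single update on the pooled data, so total successes = posterior α − prior α and total failures = posterior β − prior β.
Total across both batches: 27−12=15 makes, 29−18=11 misses.
Subtract the first batch: 15−10=5 makes and 11−9=2 misses.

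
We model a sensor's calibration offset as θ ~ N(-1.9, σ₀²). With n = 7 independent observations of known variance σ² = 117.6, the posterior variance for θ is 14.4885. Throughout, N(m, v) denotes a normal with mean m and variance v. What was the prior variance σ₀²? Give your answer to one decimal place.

σ₀² = 105.3

Posterior precision equals prior precision plus data precision: 1/σ_n² = 1/σ₀² + n/σ².
So 1/σ₀² = 1/14.4885 − 7/117.6 = 0.069020 − 0.059524 = 0.009496.
Hence σ₀² = 1/0.009496 ≈ 105.3.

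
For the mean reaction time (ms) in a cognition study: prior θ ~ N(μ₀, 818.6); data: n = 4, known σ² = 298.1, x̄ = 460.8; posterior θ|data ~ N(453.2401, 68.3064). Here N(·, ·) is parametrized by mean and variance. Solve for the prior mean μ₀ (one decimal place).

The posterior mean is a precision-weighted average: μ_n = (τ₀μ₀ + τ_data·x̄)/(τ₀+τ_data), with τ₀=1/σ₀² and τ_data=n/σ².
Here τ₀ = 1/818.6 = 0.001222 and τ_data = 4/298.1 = 0.013418, so τ_n = 0.014640.
Rearranging for μ₀: μ₀ = (μ_n·τ_n − τ_data·x̄)/τ₀ = (453.2401·0.014640 − 0.013418·460.8) / 0.001222 = 0.452421/0.001222 ≈ 370.2.

μ₀ = 370.2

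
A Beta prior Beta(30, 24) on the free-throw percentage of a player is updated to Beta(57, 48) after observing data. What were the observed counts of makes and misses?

27 makes and 24 misses

A Beta(α, β) prior with s successes and f failures in binomial data gives a Beta(α+s, β+f) posterior.
So s = 57 − 30 = 27 and f = 48 − 24 = 24.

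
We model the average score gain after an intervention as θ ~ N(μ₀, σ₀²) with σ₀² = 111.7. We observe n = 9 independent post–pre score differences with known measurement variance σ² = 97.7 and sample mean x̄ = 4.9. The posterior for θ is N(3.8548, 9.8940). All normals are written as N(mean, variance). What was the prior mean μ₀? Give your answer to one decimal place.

With known observation variance, the Normal–Normal posterior has precision τ_n = τ₀ + n/σ² and mean μ_n = (τ₀μ₀ + (n/σ²)x̄)/τ_n.
Here τ₀ = 1/111.7 = 0.008953 and τ_data = 9/97.7 = 0.092119, so τ_n = 0.101072.
Rearranging for μ₀: μ₀ = (μ_n·τ_n − τ_data·x̄)/τ₀ = (3.8548·0.101072 − 0.092119·4.9) / 0.008953 = -0.061771/0.008953 ≈ -6.9.

μ₀ = -6.9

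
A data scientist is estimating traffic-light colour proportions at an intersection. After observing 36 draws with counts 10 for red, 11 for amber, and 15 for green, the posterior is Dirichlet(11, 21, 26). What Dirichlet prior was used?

Dirichlet(1, 10, 11)

For a Dirichlet(α) prior with multinomial counts c, the posterior is Dirichlet(α + c) componentwise.
Subtract each count from the matching posterior parameter: 11−10=1, 21−11=10, 26−15=11.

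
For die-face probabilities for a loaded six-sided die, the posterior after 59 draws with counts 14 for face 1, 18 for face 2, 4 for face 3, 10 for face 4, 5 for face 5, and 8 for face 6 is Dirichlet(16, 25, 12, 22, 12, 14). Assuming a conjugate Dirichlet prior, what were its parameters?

For a Dirichlet(α) prior with multinomial counts c, the posterior is Dirichlet(α + c) componentwise.
Subtract each count from the matching posterior parameter: 16−14=2, 25−18=7, 12−4=8, 22−10=12, 12−5=7, 14−8=6.

Dirichlet(2, 7, 8, 12, 7, 6)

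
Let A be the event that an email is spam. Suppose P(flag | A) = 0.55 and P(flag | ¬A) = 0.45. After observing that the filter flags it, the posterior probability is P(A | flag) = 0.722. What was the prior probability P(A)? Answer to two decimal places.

Bayes' rule in odds form gives O(A|E) = O(A)·[P(E|A)/P(E|¬A)], hence O(A) = O(A|E)/LR.
Posterior odds = 0.722/(1−0.722) = 2.5971. LR = 0.55/0.45 = 1.2222.
Prior odds = 2.5971/1.2222 = 2.1249, so P(A) = 2.1249/(1+2.1249) ≈ 0.68.

P(A) = 0.68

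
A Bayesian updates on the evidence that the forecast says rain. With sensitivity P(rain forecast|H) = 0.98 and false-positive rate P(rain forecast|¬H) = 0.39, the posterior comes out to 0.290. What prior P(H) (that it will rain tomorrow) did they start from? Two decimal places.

In odds form, posterior odds = prior odds × likelihood ratio, so prior odds = posterior odds ÷ LR.
Posterior odds = 0.290/(1−0.290) = 0.4085. LR = 0.98/0.39 = 2.5128.
Prior odds = 0.4085/2.5128 = 0.1626, so P(H) = 0.1626/(1+0.1626) ≈ 0.14.

P(H) = 0.14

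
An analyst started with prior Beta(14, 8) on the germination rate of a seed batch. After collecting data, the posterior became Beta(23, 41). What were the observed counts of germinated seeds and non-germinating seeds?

Under Beta–binomial conjugacy the posterior parameters are (α+s, β+f).
So s = 23 − 14 = 9 and f = 41 − 8 = 33.

9 germinated seeds and 33 non-germinating seeds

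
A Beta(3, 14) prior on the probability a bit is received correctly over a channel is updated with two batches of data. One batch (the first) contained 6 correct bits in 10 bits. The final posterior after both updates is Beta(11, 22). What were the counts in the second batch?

2 correct bits and 4 errors

Because Beta–binomial updating is additive in the counts, the combined data contributed (α_post−α_prior, β_post−β_prior) successes and failures.
Total across both batches: 11−3=8 correct bits, 22−14=8 errors.
Subtract the first batch: 8−6=2 correct bits and 8−4=4 errors.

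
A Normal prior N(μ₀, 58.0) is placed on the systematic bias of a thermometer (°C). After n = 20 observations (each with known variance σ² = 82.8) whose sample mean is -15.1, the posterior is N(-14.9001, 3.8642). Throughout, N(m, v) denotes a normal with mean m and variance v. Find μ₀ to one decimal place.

μ₀ = -12.1

With known observation variance, the Normal–Normal posterior has precision τ_n = τ₀ + n/σ² and mean μ_n = (τ₀μ₀ + (n/σ²)x̄)/τ_n.
Here τ₀ = 1/58.0 = 0.017241 and τ_data = 20/82.8 = 0.241546, so τ_n = 0.258787.
Rearranging for μ₀: μ₀ = (μ_n·τ_n − τ_data·x̄)/τ₀ = (-14.9001·0.258787 − 0.241546·-15.1) / 0.017241 = -0.208608/0.017241 ≈ -12.1.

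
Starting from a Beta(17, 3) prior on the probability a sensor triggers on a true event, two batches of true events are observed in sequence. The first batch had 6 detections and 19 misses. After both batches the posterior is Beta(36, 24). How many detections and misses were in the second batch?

Because Beta–binomial updating is additive in the counts, the combined data contributed (α_post−α_prior, β_post−β_prior) successes and failures.
Total across both batches: 36−17=19 detections, 24−3=21 misses.
Subtract the first batch: 19−6=13 detections and 21−19=2 misses.

13 detections and 2 misses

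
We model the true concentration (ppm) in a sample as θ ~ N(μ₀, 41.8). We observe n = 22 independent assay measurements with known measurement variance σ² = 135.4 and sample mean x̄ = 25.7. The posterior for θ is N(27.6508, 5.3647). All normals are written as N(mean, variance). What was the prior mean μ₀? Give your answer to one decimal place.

The posterior mean is a precision-weighted average: μ_n = (τ₀μ₀ + τ_data·x̄)/(τ₀+τ_data), with τ₀=1/σ₀² and τ_data=n/σ².
Here τ₀ = 1/41.8 = 0.023923 and τ_data = 22/135.4 = 0.162482, so τ_n = 0.186405.
Rearranging for μ₀: μ₀ = (μ_n·τ_n − τ_data·x̄)/τ₀ = (27.6508·0.186405 − 0.162482·25.7) / 0.023923 = 0.978460/0.023923 ≈ 40.9.

μ₀ = 40.9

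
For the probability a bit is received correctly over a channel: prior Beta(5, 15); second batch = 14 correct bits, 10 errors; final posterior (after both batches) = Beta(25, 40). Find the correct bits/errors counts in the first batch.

Because Beta–binomial updating is additive in the counts, the combined data contributed (α_post−α_prior, β_post−β_prior) successes and failures.
Total across both batches: 25−5=20 correct bits, 40−15=25 errors.
Subtract the second batch: 20−14=6 correct bits and 25−10=15 errors.

6 correct bits and 15 errors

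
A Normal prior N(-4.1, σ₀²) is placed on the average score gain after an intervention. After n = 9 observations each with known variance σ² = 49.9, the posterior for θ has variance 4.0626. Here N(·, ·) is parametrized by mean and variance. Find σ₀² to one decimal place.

σ₀² = 15.2

For the Normal–Normal model with known σ², precisions add: τ_n = τ₀ + n/σ².
So 1/σ₀² = 1/4.0626 − 9/49.9 = 0.246148 − 0.180361 = 0.065787.
Hence σ₀² = 1/0.065787 ≈ 15.2.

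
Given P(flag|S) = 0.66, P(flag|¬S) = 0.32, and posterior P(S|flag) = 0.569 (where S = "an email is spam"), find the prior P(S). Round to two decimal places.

Bayes' rule in odds form gives O(S|E) = O(S)·[P(E|S)/P(E|¬S)], hence O(S) = O(S|E)/LR.
Posterior odds = 0.569/(1−0.569) = 1.3202. LR = 0.66/0.32 = 2.0625.
Prior odds = 1.3202/2.0625 = 0.6401, so P(S) = 0.6401/(1+0.6401) ≈ 0.39.

P(S) = 0.39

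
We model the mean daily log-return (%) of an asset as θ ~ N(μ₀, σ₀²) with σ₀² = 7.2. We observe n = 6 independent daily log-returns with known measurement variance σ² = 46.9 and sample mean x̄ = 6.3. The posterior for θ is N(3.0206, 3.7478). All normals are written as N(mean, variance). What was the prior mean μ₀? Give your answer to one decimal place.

With known observation variance, the Normal–Normal posterior has precision τ_n = τ₀ + n/σ² and mean μ_n = (τ₀μ₀ + (n/σ²)x̄)/τ_n.
Here τ₀ = 1/7.2 = 0.138889 and τ_data = 6/46.9 = 0.127932, so τ_n = 0.266821.
Rearranging for μ₀: μ₀ = (μ_n·τ_n − τ_data·x̄)/τ₀ = (3.0206·0.266821 − 0.127932·6.3) / 0.138889 = -0.000012/0.138889 ≈ 0.0.

μ₀ = 0.0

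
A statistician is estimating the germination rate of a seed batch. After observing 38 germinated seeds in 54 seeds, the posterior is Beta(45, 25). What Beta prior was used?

Beta(7, 9)

Beta is conjugate to the binomial likelihood: posterior = Beta(a+s, b+f).
Subtract the data counts: 45−38=7, 25−16=9.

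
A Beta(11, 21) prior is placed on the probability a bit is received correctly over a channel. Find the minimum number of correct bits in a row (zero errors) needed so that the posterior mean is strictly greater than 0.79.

k = 69

After k correct bits and 0 errors the posterior is Beta(11+k, 21), with mean (11+k)/(11+21+k).
Set (11+k)/(32+k) > 0.79 and solve: k > (0.79·32 − 11)/(1 − 0.79) = 68.000.
The smallest integer exceeding 68.000 is 69.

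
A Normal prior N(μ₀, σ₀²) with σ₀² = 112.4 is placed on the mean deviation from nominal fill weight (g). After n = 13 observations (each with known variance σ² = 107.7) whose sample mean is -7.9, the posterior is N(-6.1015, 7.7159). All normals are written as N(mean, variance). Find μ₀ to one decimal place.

μ₀ = 18.3

With known observation variance, the Normal–Normal posterior has precision τ_n = τ₀ + n/σ² and mean μ_n = (τ₀μ₀ + (n/σ²)x̄)/τ_n.
Here τ₀ = 1/112.4 = 0.008897 and τ_data = 13/107.7 = 0.120706, so τ_n = 0.129603.
Rearranging for μ₀: μ₀ = (μ_n·τ_n − τ_data·x̄)/τ₀ = (-6.1015·0.129603 − 0.120706·-7.9) / 0.008897 = 0.162805/0.008897 ≈ 18.3.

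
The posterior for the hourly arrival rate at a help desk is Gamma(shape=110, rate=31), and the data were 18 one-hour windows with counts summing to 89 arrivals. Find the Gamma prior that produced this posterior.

Gamma(shape=21, rate=13)

A Gamma(α, β) prior (rate parametrization) on a Poisson rate with n observations summing to S gives posterior Gamma(α+S, β+n).
So α = 110 − 89 = 21 and β = 31 − 18 = 13.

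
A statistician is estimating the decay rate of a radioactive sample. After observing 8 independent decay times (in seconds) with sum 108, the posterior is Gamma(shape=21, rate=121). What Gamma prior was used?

For an exponential likelihood with a Gamma(α, β) prior on the rate, n observations with total T give posterior Gamma(α+n, β+T).
So α = 21 − 8 = 13 and β = 121 − 108 = 13.

Gamma(shape=13, rate=13)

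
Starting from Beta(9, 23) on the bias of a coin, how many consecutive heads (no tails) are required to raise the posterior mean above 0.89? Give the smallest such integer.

After k heads and 0 tails the posterior is Beta(9+k, 23), with mean (9+k)/(9+23+k).
Set (9+k)/(32+k) > 0.89 and solve: k > (0.89·32 − 9)/(1 − 0.89) = 177.091.
The smallest integer exceeding 177.091 is 178, and checking k=178: (187)/(210) = 0.8905 > 0.89.

k = 178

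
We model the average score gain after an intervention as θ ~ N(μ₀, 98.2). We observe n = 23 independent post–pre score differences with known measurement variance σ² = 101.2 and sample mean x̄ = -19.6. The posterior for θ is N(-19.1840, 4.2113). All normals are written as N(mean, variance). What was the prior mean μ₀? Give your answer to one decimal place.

μ₀ = -9.9

With known observation variance, the Normal–Normal posterior has precision τ_n = τ₀ + n/σ² and mean μ_n = (τ₀μ₀ + (n/σ²)x̄)/τ_n.
Here τ₀ = 1/98.2 = 0.010183 and τ_data = 23/101.2 = 0.227273, so τ_n = 0.237456.
Rearranging for μ₀: μ₀ = (μ_n·τ_n − τ_data·x̄)/τ₀ = (-19.1840·0.237456 − 0.227273·-19.6) / 0.010183 = -0.100805/0.010183 ≈ -9.9.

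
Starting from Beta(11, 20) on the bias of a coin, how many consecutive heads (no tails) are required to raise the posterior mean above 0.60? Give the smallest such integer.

k = 20

After k heads and 0 tails the posterior is Beta(11+k, 20), with mean (11+k)/(11+20+k).
Set (11+k)/(31+k) > 0.60 and solve: k > (0.60·31 − 11)/(1 − 0.60) = 19.000.
The smallest integer exceeding 19.000 is 20, and checking k=20: (31)/(51) = 0.6078 > 0.60.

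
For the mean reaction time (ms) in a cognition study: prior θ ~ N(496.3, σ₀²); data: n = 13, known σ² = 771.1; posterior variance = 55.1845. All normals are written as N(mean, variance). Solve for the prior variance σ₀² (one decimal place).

σ₀² = 792.4

Posterior precision equals prior precision plus data precision: 1/σ_n² = 1/σ₀² + n/σ².
So 1/σ₀² = 1/55.1845 − 13/771.1 = 0.018121 − 0.016859 = 0.001262.
Hence σ₀² = 1/0.001262 ≈ 792.4.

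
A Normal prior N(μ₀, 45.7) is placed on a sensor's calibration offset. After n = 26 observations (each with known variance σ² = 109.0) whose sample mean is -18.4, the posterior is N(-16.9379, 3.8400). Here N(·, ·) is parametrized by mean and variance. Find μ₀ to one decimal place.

μ₀ = -1.0

The posterior mean is a precision-weighted average: μ_n = (τ₀μ₀ + τ_data·x̄)/(τ₀+τ_data), with τ₀=1/σ₀² and τ_data=n/σ².
Here τ₀ = 1/45.7 = 0.021882 and τ_data = 26/109.0 = 0.238532, so τ_n = 0.260414.
Rearranging for μ₀: μ₀ = (μ_n·τ_n − τ_data·x̄)/τ₀ = (-16.9379·0.260414 − 0.238532·-18.4) / 0.021882 = -0.021877/0.021882 ≈ -1.0.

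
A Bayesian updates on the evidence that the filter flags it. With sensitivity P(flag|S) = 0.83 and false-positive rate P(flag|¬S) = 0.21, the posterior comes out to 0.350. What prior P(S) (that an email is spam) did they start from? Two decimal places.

In odds form, posterior odds = prior odds × likelihood ratio, so prior odds = posterior odds ÷ LR.
Posterior odds = 0.350/(1−0.350) = 0.5385. LR = 0.83/0.21 = 3.9524.
Prior odds = 0.5385/3.9524 = 0.1362, so P(S) = 0.1362/(1+0.1362) ≈ 0.12.

P(S) = 0.12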